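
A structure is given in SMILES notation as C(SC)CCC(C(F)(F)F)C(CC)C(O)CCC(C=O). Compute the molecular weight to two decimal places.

314.41 g/mol

Atom tally by fragment:
  CH3SCH2 → C:2 H:5 S:1
  CH2 → C:1 H:2
  CH2 → C:1 H:2
  CH(CF3) → C:2 H:1 F:3
  CH(C2H5) → C:3 H:6
  CH(OH) → C:1 H:2 O:1
  CH2 → C:1 H:2
  CH2 → C:1 H:2
  CH2CHO → C:2 H:3 O:1
Element totals:
  C: 14
  H: 25
  F: 3
  O: 2
  S: 1
Molecular formula: C14H25F3O2S.
  M = 14(12.011) + 25(1.008) + 3(18.998) + 2(15.999) + 32.06
    = 168.154 + 25.200 + 56.994 + 31.998 + 32.060 = 314.406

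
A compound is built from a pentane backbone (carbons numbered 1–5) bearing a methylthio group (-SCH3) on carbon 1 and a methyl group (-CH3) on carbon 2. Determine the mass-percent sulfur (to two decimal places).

Atom tally by fragment:
  CH3SCH2 → C:2 H:5 S:1
  CH(CH3) → C:2 H:4
  CH2 → C:1 H:2
  CH2 → C:1 H:2
  CH3 → C:1 H:3
Element totals:
  C: 7
  H: 16
  S: 1
Molecular formula: C7H16S.
Molar mass = 132.265 g/mol.
Mass from S: 1 × 32.06 = 32.060 g/mol.
%S = 32.060 / 132.265 × 100 = 24.24%.

24.24%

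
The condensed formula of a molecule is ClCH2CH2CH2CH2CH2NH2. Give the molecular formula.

Atom tally by fragment:
  ClCH2 → C:1 H:2 Cl:1
  CH2 → C:1 H:2
  CH2 → C:1 H:2
  CH2 → C:1 H:2
  CH2NH2 → C:1 H:4 N:1
Element totals:
  C: 5
  H: 12
  Cl: 1
  N: 1

C5H12ClN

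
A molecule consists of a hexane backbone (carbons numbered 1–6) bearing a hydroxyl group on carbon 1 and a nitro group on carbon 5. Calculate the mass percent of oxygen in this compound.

Atom tally by fragment:
  HOCH2 → C:1 H:3 O:1
  CH2 → C:1 H:2
  CH2 → C:1 H:2
  CH2 → C:1 H:2
  CH(NO2) → C:1 H:1 N:1 O:2
  CH3 → C:1 H:3
Element totals:
  C: 6
  H: 13
  N: 1
  O: 3
Molecular formula: C6H13NO3.
Molar mass = 147.174 g/mol.
Mass from O: 3 × 15.999 = 47.997 g/mol.
%O = 47.997 / 147.174 × 100 = 32.61%.

32.61%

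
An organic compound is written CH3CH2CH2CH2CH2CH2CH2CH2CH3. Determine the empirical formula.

Atom tally by fragment:
  CH3 → C:1 H:3
  CH2 → C:1 H:2
  CH2 → C:1 H:2
  CH2 → C:1 H:2
  CH2 → C:1 H:2
  CH2 → C:1 H:2
  CH2 → C:1 H:2
  CH2 → C:1 H:2
  CH3 → C:1 H:3
Element totals:
  C: 9
  H: 20
Molecular formula: C9H20.
gcd of subscripts (9, 20) = 1, so the empirical formula equals the molecular formula.

C9H20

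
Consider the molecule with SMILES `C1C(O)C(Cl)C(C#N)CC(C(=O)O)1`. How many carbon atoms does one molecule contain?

8

Atom tally by fragment:
  cyclohexane ring core → C:6 H:12
  (− 4 ring H displaced by substituents)
  + OH → O:1 H:1
  + Cl → Cl:1
  + CN → C:1 N:1
  + COOH → C:1 H:1 O:2
Element totals:
  C: 8
  H: 10
  Cl: 1
  N: 1
  O: 3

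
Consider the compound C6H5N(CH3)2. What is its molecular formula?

Element totals:
  C: 8
  H: 11
  N: 1

C8H11N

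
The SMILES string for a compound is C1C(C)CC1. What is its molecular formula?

C5H10

Atom tally by fragment:
  cyclobutane ring core → C:4 H:8
  (− 1 ring H displaced by substituents)
  + CH3 → C:1 H:3
Element totals:
  C: 5
  H: 10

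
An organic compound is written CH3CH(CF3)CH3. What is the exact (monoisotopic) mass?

Element totals:
  C: 4
  H: 7
  F: 3
Molecular formula: C4H7F3.
  M = 4(12.0) + 7(1.007825) + 3(18.998403)
    = 48.000000 + 7.054775 + 56.995209 = 112.049984

112.0500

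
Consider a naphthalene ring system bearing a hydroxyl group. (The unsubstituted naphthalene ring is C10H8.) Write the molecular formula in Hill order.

C10H8O

Atom tally by fragment:
  naphthalene ring system core → C:10 H:8
  (− 1 ring H displaced by substituents)
  + OH → O:1 H:1
Element totals:
  C: 10
  H: 8
  O: 1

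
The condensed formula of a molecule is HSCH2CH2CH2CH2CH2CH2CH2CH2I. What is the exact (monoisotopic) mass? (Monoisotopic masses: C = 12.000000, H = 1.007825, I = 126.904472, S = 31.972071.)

Atom tally by fragment:
  HSCH2 → C:1 H:3 S:1
  CH2 → C:1 H:2
  CH2 → C:1 H:2
  CH2 → C:1 H:2
  CH2 → C:1 H:2
  CH2 → C:1 H:2
  CH2 → C:1 H:2
  CH2I → C:1 H:2 I:1
Element totals:
  C: 8
  H: 17
  I: 1
  S: 1
Molecular formula: C8H17IS.
  M = 8(12.0) + 17(1.007825) + 126.904472 + 31.972071
    = 96.000000 + 17.133025 + 126.904472 + 31.972071 = 272.009568

272.0096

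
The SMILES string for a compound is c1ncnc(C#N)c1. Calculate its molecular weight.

Atom tally by fragment:
  pyrimidine ring core → C:4 H:4 N:2
  (− 1 ring H displaced by substituents)
  + CN → C:1 N:1
Element totals:
  C: 5
  H: 3
  N: 3
Molecular formula: C5H3N3.
  M = 5(12.011) + 3(1.008) + 3(14.007)
    = 60.055 + 3.024 + 42.021 = 105.100

105.10 g/mol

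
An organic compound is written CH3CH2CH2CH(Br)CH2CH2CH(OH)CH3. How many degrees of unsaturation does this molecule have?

0

Atom tally by fragment:
  CH3 → C:1 H:3
  CH2 → C:1 H:2
  CH2 → C:1 H:2
  CH(Br) → C:1 H:1 Br:1
  CH2 → C:1 H:2
  CH2 → C:1 H:2
  CH(OH) → C:1 H:2 O:1
  CH3 → C:1 H:3
Element totals:
  C: 8
  H: 17
  Br: 1
  O: 1
Molecular formula: C8H17BrO.
DoU = (2C + 2 + N − H − X) / 2 = (2·8 + 2 + 0 − 17 − 1) / 2 = 0.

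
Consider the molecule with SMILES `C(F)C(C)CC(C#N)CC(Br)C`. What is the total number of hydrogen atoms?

Atom tally by fragment:
  FCH2 → C:1 H:2 F:1
  CH(CH3) → C:2 H:4
  CH2 → C:1 H:2
  CH(CN) → C:2 H:1 N:1
  CH2 → C:1 H:2
  CH(Br) → C:1 H:1 Br:1
  CH3 → C:1 H:3
Element totals:
  C: 9
  H: 15
  Br: 1
  F: 1
  N: 1

15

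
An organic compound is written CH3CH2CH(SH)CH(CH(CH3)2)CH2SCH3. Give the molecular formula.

Atom tally by fragment:
  CH3 → C:1 H:3
  CH2 → C:1 H:2
  CH(SH) → C:1 H:2 S:1
  CH(CH(CH3)2) → C:4 H:8
  CH2SCH3 → C:2 H:5 S:1
Element totals:
  C: 9
  H: 20
  S: 2

C9H20S2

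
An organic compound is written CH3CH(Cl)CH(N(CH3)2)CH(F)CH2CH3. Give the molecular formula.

C8H17ClFN

Element totals:
  C: 8
  H: 17
  Cl: 1
  F: 1
  N: 1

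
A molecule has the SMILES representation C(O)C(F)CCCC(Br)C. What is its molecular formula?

Atom tally by fragment:
  HOCH2 → C:1 H:3 O:1
  CH(F) → C:1 H:1 F:1
  CH2 → C:1 H:2
  CH2 → C:1 H:2
  CH2 → C:1 H:2
  CH(Br) → C:1 H:1 Br:1
  CH3 → C:1 H:3
Element totals:
  C: 7
  H: 14
  Br: 1
  F: 1
  O: 1

C7H14BrFO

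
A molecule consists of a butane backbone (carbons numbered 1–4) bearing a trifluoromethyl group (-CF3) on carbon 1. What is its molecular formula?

Atom tally by fragment:
  F3CCH2 → C:2 H:2 F:3
  CH2 → C:1 H:2
  CH2 → C:1 H:2
  CH3 → C:1 H:3
Element totals:
  C: 5
  H: 9
  F: 3

C5H9F3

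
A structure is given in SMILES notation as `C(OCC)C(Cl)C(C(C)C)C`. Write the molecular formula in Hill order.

C9H19ClO

Atom tally by fragment:
  C2H5OCH2 → C:3 H:7 O:1
  CH(Cl) → C:1 H:1 Cl:1
  CH(CH(CH3)2) → C:4 H:8
  CH3 → C:1 H:3
Element totals:
  C: 9
  H: 19
  Cl: 1
  O: 1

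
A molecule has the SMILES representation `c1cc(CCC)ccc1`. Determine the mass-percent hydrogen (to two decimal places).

10.06%

Atom tally by fragment:
  benzene ring core → C:6 H:6
  (− 1 ring H displaced by substituents)
  + CH2CH2CH3 → C:3 H:7
Element totals:
  C: 9
  H: 12
Molecular formula: C9H12.
Molar mass = 120.195 g/mol.
Mass from H: 12 × 1.008 = 12.096 g/mol.
%H = 12.096 / 120.195 × 100 = 10.06%.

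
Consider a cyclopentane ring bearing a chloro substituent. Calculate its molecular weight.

104.58 g/mol

Atom tally by fragment:
  cyclopentane ring core → C:5 H:10
  (− 1 ring H displaced by substituents)
  + Cl → Cl:1
Element totals:
  C: 5
  H: 9
  Cl: 1
Molecular formula: C5H9Cl.
  M = 5(12.011) + 9(1.008) + 35.45
    = 60.055 + 9.072 + 35.450 = 104.577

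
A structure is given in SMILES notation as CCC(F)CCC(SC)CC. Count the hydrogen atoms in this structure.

Atom tally by fragment:
  CH3 → C:1 H:3
  CH2 → C:1 H:2
  CH(F) → C:1 H:1 F:1
  CH2 → C:1 H:2
  CH2 → C:1 H:2
  CH(SCH3) → C:2 H:4 S:1
  CH2 → C:1 H:2
  CH3 → C:1 H:3
Element totals:
  C: 9
  H: 19
  F: 1
  S: 1

19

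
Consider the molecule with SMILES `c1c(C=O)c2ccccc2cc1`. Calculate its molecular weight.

156.18 g/mol

Atom tally by fragment:
  naphthalene ring system core → C:10 H:8
  (− 1 ring H displaced by substituents)
  + CHO → C:1 H:1 O:1
Element totals:
  C: 11
  H: 8
  O: 1
Molecular formula: C11H8O.
  M = 11(12.011) + 8(1.008) + 15.999
    = 132.121 + 8.064 + 15.999 = 156.184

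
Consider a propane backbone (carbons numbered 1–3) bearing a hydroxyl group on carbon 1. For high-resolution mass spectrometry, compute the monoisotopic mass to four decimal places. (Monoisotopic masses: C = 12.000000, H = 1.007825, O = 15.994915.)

Atom tally by fragment:
  HOCH2 → C:1 H:3 O:1
  CH2 → C:1 H:2
  CH3 → C:1 H:3
Element totals:
  C: 3
  H: 8
  O: 1
Molecular formula: C3H8O.
  M = 3(12.0) + 8(1.007825) + 15.994915
    = 36.000000 + 8.062600 + 15.994915 = 60.057515

60.0575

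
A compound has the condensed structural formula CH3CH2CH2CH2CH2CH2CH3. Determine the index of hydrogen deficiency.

Atom tally by fragment:
  CH3 → C:1 H:3
  CH2 → C:1 H:2
  CH2 → C:1 H:2
  CH2 → C:1 H:2
  CH2 → C:1 H:2
  CH2 → C:1 H:2
  CH3 → C:1 H:3
Element totals:
  C: 7
  H: 16
Molecular formula: C7H16.
DoU = (2C + 2 + N − H − X) / 2 = (2·7 + 2 + 0 − 16 − 0) / 2 = 0.

0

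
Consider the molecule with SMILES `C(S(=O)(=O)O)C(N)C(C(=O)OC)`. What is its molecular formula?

Atom tally by fragment:
  HO3SCH2 → C:1 H:3 S:1 O:3
  CH(NH2) → C:1 H:3 N:1
  CH2COOCH3 → C:3 H:5 O:2
Element totals:
  C: 5
  H: 11
  N: 1
  O: 5
  S: 1

C5H11NO5S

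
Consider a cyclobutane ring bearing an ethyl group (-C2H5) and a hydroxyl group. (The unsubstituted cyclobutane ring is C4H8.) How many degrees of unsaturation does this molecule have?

Atom tally by fragment:
  cyclobutane ring core → C:4 H:8
  (− 2 ring H displaced by substituents)
  + C2H5 → C:2 H:5
  + OH → O:1 H:1
Element totals:
  C: 6
  H: 12
  O: 1
Molecular formula: C6H12O.
DoU = (2C + 2 + N − H − X) / 2 = (2·6 + 2 + 0 − 12 − 0) / 2 = 1.

1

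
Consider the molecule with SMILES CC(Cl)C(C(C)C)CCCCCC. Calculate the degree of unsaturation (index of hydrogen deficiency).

Atom tally by fragment:
  CH3 → C:1 H:3
  CH(Cl) → C:1 H:1 Cl:1
  CH(CH(CH3)2) → C:4 H:8
  CH2 → C:1 H:2
  CH2 → C:1 H:2
  CH2 → C:1 H:2
  CH2 → C:1 H:2
  CH2 → C:1 H:2
  CH3 → C:1 H:3
Element totals:
  C: 12
  H: 25
  Cl: 1
Molecular formula: C12H25Cl.
DoU = (2C + 2 + N − H − X) / 2 = (2·12 + 2 + 0 − 25 − 1) / 2 = 0.

0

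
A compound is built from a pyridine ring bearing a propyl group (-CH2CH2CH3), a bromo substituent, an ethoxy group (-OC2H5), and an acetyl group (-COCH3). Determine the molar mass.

Atom tally by fragment:
  pyridine ring core → C:5 H:5 N:1
  (− 4 ring H displaced by substituents)
  + CH2CH2CH3 → C:3 H:7
  + Br → Br:1
  + OC2H5 → C:2 H:5 O:1
  + COCH3 → C:2 H:3 O:1
Element totals:
  C: 12
  H: 16
  Br: 1
  N: 1
  O: 2
Molecular formula: C12H16BrNO2.
  M = 12(12.011) + 16(1.008) + 79.904 + 14.007 + 2(15.999)
    = 144.132 + 16.128 + 79.904 + 14.007 + 31.998 = 286.169

286.17 g/mol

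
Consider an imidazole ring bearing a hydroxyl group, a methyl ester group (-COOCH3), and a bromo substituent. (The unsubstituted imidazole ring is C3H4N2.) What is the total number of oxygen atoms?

Atom tally by fragment:
  imidazole ring core → C:3 H:4 N:2
  (− 3 ring H displaced by substituents)
  + OH → O:1 H:1
  + COOCH3 → C:2 H:3 O:2
  + Br → Br:1
Element totals:
  C: 5
  H: 5
  Br: 1
  N: 2
  O: 3

3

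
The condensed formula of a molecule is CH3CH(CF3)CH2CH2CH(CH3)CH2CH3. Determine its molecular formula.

Atom tally by fragment:
  CH3 → C:1 H:3
  CH(CF3) → C:2 H:1 F:3
  CH2 → C:1 H:2
  CH2 → C:1 H:2
  CH(CH3) → C:2 H:4
  CH2 → C:1 H:2
  CH3 → C:1 H:3
Element totals:
  C: 9
  H: 17
  F: 3

C9H17F3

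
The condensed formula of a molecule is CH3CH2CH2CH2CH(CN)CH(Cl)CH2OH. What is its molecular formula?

C8H14ClNO

Element totals:
  C: 8
  H: 14
  Cl: 1
  N: 1
  O: 1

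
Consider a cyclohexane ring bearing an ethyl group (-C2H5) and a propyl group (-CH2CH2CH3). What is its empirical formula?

CH2

Atom tally by fragment:
  cyclohexane ring core → C:6 H:12
  (− 2 ring H displaced by substituents)
  + C2H5 → C:2 H:5
  + CH2CH2CH3 → C:3 H:7
Element totals:
  C: 11
  H: 22
Molecular formula: C11H22.
gcd of subscripts = 11; dividing each by 11:
  C: 11/11 = 1
  H: 22/11 = 2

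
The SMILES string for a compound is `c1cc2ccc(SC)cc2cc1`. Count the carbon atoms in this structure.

Atom tally by fragment:
  naphthalene ring system core → C:10 H:8
  (− 1 ring H displaced by substituents)
  + SCH3 → C:1 H:3 S:1
Element totals:
  C: 11
  H: 10
  S: 1

11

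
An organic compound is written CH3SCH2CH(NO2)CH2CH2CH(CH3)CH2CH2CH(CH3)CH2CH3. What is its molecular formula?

Element totals:
  C: 13
  H: 27
  N: 1
  O: 2
  S: 1

C13H27NO2S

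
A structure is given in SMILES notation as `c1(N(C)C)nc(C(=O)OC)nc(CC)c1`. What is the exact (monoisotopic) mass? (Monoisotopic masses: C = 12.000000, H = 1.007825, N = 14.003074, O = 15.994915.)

Atom tally by fragment:
  pyrimidine ring core → C:4 H:4 N:2
  (− 3 ring H displaced by substituents)
  + N(CH3)2 → N:1 C:2 H:6
  + COOCH3 → C:2 H:3 O:2
  + C2H5 → C:2 H:5
Element totals:
  C: 10
  H: 15
  N: 3
  O: 2
Molecular formula: C10H15N3O2.
  M = 10(12.0) + 15(1.007825) + 3(14.003074) + 2(15.994915)
    = 120.000000 + 15.117375 + 42.009222 + 31.989830 = 209.116427

209.1164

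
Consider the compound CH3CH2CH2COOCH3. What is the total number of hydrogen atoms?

Element totals:
  C: 5
  H: 10
  O: 2

10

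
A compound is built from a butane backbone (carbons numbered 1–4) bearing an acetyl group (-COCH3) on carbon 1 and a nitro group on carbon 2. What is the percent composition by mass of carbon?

Atom tally by fragment:
  CH3COCH2 → C:3 H:5 O:1
  CH(NO2) → C:1 H:1 N:1 O:2
  CH2 → C:1 H:2
  CH3 → C:1 H:3
Element totals:
  C: 6
  H: 11
  N: 1
  O: 3
Molecular formula: C6H11NO3.
Molar mass = 145.158 g/mol.
Mass from C: 6 × 12.011 = 72.066 g/mol.
%C = 72.066 / 145.158 × 100 = 49.65%.

49.65%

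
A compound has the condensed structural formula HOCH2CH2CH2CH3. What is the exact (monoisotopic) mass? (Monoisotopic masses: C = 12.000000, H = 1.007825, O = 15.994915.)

Atom tally by fragment:
  HOCH2CH2 → C:2 H:5 O:1
  CH2 → C:1 H:2
  CH3 → C:1 H:3
Element totals:
  C: 4
  H: 10
  O: 1
Molecular formula: C4H10O.
  M = 4(12.0) + 10(1.007825) + 15.994915
    = 48.000000 + 10.078250 + 15.994915 = 74.073165

74.0732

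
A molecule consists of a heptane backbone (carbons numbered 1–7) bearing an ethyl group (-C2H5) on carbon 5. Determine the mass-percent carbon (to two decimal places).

Atom tally by fragment:
  CH3 → C:1 H:3
  CH2 → C:1 H:2
  CH2 → C:1 H:2
  CH2 → C:1 H:2
  CH(C2H5) → C:3 H:6
  CH2 → C:1 H:2
  CH3 → C:1 H:3
Element totals:
  C: 9
  H: 20
Molecular formula: C9H20.
Molar mass = 128.259 g/mol.
Mass from C: 9 × 12.011 = 108.099 g/mol.
%C = 108.099 / 128.259 × 100 = 84.28%.

84.28%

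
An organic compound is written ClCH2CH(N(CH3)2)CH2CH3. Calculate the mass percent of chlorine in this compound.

26.14%

Atom tally by fragment:
  ClCH2 → C:1 H:2 Cl:1
  CH(N(CH3)2) → C:3 H:7 N:1
  CH2 → C:1 H:2
  CH3 → C:1 H:3
Element totals:
  C: 6
  H: 14
  Cl: 1
  N: 1
Molecular formula: C6H14ClN.
Molar mass = 135.635 g/mol.
Mass from Cl: 1 × 35.45 = 35.450 g/mol.
%Cl = 35.450 / 135.635 × 100 = 26.14%.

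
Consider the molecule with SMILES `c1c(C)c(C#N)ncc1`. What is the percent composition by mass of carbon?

Atom tally by fragment:
  pyridine ring core → C:5 H:5 N:1
  (− 2 ring H displaced by substituents)
  + CH3 → C:1 H:3
  + CN → C:1 N:1
Element totals:
  C: 7
  H: 6
  N: 2
Molecular formula: C7H6N2.
Molar mass = 118.139 g/mol.
Mass from C: 7 × 12.011 = 84.077 g/mol.
%C = 84.077 / 118.139 × 100 = 71.17%.

71.17%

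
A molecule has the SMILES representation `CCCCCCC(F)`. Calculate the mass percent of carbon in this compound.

71.13%

Atom tally by fragment:
  CH3 → C:1 H:3
  CH2 → C:1 H:2
  CH2 → C:1 H:2
  CH2 → C:1 H:2
  CH2 → C:1 H:2
  CH2 → C:1 H:2
  CH2F → C:1 H:2 F:1
Element totals:
  C: 7
  H: 15
  F: 1
Molecular formula: C7H15F.
Molar mass = 118.195 g/mol.
Mass from C: 7 × 12.011 = 84.077 g/mol.
%C = 84.077 / 118.195 × 100 = 71.13%.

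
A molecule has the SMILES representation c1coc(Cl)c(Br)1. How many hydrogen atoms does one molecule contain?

Atom tally by fragment:
  furan ring core → C:4 H:4 O:1
  (− 2 ring H displaced by substituents)
  + Cl → Cl:1
  + Br → Br:1
Element totals:
  C: 4
  H: 2
  Br: 1
  Cl: 1
  O: 1

2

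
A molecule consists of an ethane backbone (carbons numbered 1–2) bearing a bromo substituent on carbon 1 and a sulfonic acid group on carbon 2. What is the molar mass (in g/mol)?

Atom tally by fragment:
  BrCH2 → C:1 H:2 Br:1
  CH2SO3H → C:1 H:3 S:1 O:3
Element totals:
  C: 2
  H: 5
  Br: 1
  O: 3
  S: 1
Molecular formula: C2H5BrO3S.
  M = 2(12.011) + 5(1.008) + 79.904 + 3(15.999) + 32.06
    = 24.022 + 5.040 + 79.904 + 47.997 + 32.060 = 189.023

189.02 g/mol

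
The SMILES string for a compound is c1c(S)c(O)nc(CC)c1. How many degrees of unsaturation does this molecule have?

4

Atom tally by fragment:
  pyridine ring core → C:5 H:5 N:1
  (− 3 ring H displaced by substituents)
  + SH → S:1 H:1
  + OH → O:1 H:1
  + C2H5 → C:2 H:5
Element totals:
  C: 7
  H: 9
  N: 1
  O: 1
  S: 1
Molecular formula: C7H9NOS.
DoU = (2C + 2 + N − H − X) / 2 = (2·7 + 2 + 1 − 9 − 0) / 2 = 4.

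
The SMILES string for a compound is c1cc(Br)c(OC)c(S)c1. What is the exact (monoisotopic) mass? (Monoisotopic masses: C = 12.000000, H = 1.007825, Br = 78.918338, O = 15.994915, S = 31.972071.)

217.9401

Atom tally by fragment:
  benzene ring core → C:6 H:6
  (− 3 ring H displaced by substituents)
  + Br → Br:1
  + OCH3 → C:1 H:3 O:1
  + SH → S:1 H:1
Element totals:
  C: 7
  H: 7
  Br: 1
  O: 1
  S: 1
Molecular formula: C7H7BrOS.
  M = 7(12.0) + 7(1.007825) + 78.918338 + 15.994915 + 31.972071
    = 84.000000 + 7.054775 + 78.918338 + 15.994915 + 31.972071 = 217.940099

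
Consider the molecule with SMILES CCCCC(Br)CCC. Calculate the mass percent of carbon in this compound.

49.75%

Atom tally by fragment:
  CH3 → C:1 H:3
  CH2 → C:1 H:2
  CH2 → C:1 H:2
  CH2 → C:1 H:2
  CH(Br) → C:1 H:1 Br:1
  CH2 → C:1 H:2
  CH2 → C:1 H:2
  CH3 → C:1 H:3
Element totals:
  C: 8
  H: 17
  Br: 1
Molecular formula: C8H17Br.
Molar mass = 193.128 g/mol.
Mass from C: 8 × 12.011 = 96.088 g/mol.
%C = 96.088 / 193.128 × 100 = 49.75%.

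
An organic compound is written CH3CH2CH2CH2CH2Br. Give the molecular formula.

Element totals:
  C: 5
  H: 11
  Br: 1

C5H11Br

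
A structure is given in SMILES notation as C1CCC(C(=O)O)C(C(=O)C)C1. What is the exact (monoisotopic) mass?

Atom tally by fragment:
  cyclohexane ring core → C:6 H:12
  (− 2 ring H displaced by substituents)
  + COOH → C:1 H:1 O:2
  + COCH3 → C:2 H:3 O:1
Element totals:
  C: 9
  H: 14
  O: 3
Molecular formula: C9H14O3.
  M = 9(12.0) + 14(1.007825) + 3(15.994915)
    = 108.000000 + 14.109550 + 47.984745 = 170.094295

170.0943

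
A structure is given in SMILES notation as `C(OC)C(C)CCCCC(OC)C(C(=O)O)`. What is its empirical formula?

C3H6O

Atom tally by fragment:
  CH3OCH2 → C:2 H:5 O:1
  CH(CH3) → C:2 H:4
  CH2 → C:1 H:2
  CH2 → C:1 H:2
  CH2 → C:1 H:2
  CH2 → C:1 H:2
  CH(OCH3) → C:2 H:4 O:1
  CH2COOH → C:2 H:3 O:2
Element totals:
  C: 12
  H: 24
  O: 4
Molecular formula: C12H24O4.
gcd of subscripts = 4; dividing each by 4:
  C: 12/4 = 3
  H: 24/4 = 6
  O: 4/4 = 1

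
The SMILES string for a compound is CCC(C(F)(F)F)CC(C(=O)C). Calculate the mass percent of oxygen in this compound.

Atom tally by fragment:
  CH3 → C:1 H:3
  CH2 → C:1 H:2
  CH(CF3) → C:2 H:1 F:3
  CH2 → C:1 H:2
  CH2COCH3 → C:3 H:5 O:1
Element totals:
  C: 8
  H: 13
  F: 3
  O: 1
Molecular formula: C8H13F3O.
Molar mass = 182.185 g/mol.
Mass from O: 1 × 15.999 = 15.999 g/mol.
%O = 15.999 / 182.185 × 100 = 8.78%.

8.78%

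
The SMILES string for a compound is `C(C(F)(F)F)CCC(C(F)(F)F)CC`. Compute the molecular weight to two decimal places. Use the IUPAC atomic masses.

222.17 g/mol

Atom tally by fragment:
  F3CCH2 → C:2 H:2 F:3
  CH2 → C:1 H:2
  CH2 → C:1 H:2
  CH(CF3) → C:2 H:1 F:3
  CH2 → C:1 H:2
  CH3 → C:1 H:3
Element totals:
  C: 8
  H: 12
  F: 6
Molecular formula: C8H12F6.
  M = 8(12.011) + 12(1.008) + 6(18.998)
    = 96.088 + 12.096 + 113.988 = 222.172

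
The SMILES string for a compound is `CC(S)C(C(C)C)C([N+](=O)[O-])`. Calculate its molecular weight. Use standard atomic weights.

Atom tally by fragment:
  CH3 → C:1 H:3
  CH(SH) → C:1 H:2 S:1
  CH(CH(CH3)2) → C:4 H:8
  CH2NO2 → C:1 H:2 N:1 O:2
Element totals:
  C: 7
  H: 15
  N: 1
  O: 2
  S: 1
Molecular formula: C7H15NO2S.
  M = 7(12.011) + 15(1.008) + 14.007 + 2(15.999) + 32.06
    = 84.077 + 15.120 + 14.007 + 31.998 + 32.060 = 177.262

177.26 g/mol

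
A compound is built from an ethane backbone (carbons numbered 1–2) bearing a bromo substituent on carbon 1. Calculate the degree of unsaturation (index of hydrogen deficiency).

Atom tally by fragment:
  BrCH2 → C:1 H:2 Br:1
  CH3 → C:1 H:3
Element totals:
  C: 2
  H: 5
  Br: 1
Molecular formula: C2H5Br.
DoU = (2C + 2 + N − H − X) / 2 = (2·2 + 2 + 0 − 5 − 1) / 2 = 0.

0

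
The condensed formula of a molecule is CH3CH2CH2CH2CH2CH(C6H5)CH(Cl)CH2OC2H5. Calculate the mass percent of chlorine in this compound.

Atom tally by fragment:
  CH3 → C:1 H:3
  CH2 → C:1 H:2
  CH2 → C:1 H:2
  CH2 → C:1 H:2
  CH2 → C:1 H:2
  CH(C6H5) → C:7 H:6
  CH(Cl) → C:1 H:1 Cl:1
  CH2OC2H5 → C:3 H:7 O:1
Element totals:
  C: 16
  H: 25
  Cl: 1
  O: 1
Molecular formula: C16H25ClO.
Molar mass = 268.825 g/mol.
Mass from Cl: 1 × 35.45 = 35.450 g/mol.
%Cl = 35.450 / 268.825 × 100 = 13.19%.

13.19%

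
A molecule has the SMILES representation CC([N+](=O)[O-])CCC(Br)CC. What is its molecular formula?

Atom tally by fragment:
  CH3 → C:1 H:3
  CH(NO2) → C:1 H:1 N:1 O:2
  CH2 → C:1 H:2
  CH2 → C:1 H:2
  CH(Br) → C:1 H:1 Br:1
  CH2 → C:1 H:2
  CH3 → C:1 H:3
Element totals:
  C: 7
  H: 14
  Br: 1
  N: 1
  O: 2

C7H14BrNO2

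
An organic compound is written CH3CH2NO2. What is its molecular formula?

Atom tally by fragment:
  CH3 → C:1 H:3
  CH2NO2 → C:1 H:2 N:1 O:2
Element totals:
  C: 2
  H: 5
  N: 1
  O: 2

C2H5NO2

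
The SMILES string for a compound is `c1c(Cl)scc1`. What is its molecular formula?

C4H3ClS

Atom tally by fragment:
  thiophene ring core → C:4 H:4 S:1
  (− 1 ring H displaced by substituents)
  + Cl → Cl:1
Element totals:
  C: 4
  H: 3
  Cl: 1
  S: 1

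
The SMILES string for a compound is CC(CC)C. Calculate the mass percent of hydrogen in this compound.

16.76%

Atom tally by fragment:
  CH3 → C:1 H:3
  CH(C2H5) → C:3 H:6
  CH3 → C:1 H:3
Element totals:
  C: 5
  H: 12
Molecular formula: C5H12.
Molar mass = 72.151 g/mol.
Mass from H: 12 × 1.008 = 12.096 g/mol.
%H = 12.096 / 72.151 × 100 = 16.76%.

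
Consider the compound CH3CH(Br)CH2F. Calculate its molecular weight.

140.98 g/mol

Atom tally by fragment:
  CH3 → C:1 H:3
  CH(Br) → C:1 H:1 Br:1
  CH2F → C:1 H:2 F:1
Element totals:
  C: 3
  H: 6
  Br: 1
  F: 1
Molecular formula: C3H6BrF.
  M = 3(12.011) + 6(1.008) + 79.904 + 18.998
    = 36.033 + 6.048 + 79.904 + 18.998 = 140.983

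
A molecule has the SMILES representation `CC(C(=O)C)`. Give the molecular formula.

C4H8O

Atom tally by fragment:
  CH3 → C:1 H:3
  CH2COCH3 → C:3 H:5 O:1
Element totals:
  C: 4
  H: 8
  O: 1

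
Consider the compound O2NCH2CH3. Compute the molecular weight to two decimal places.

Atom tally by fragment:
  O2NCH2 → C:1 H:2 N:1 O:2
  CH3 → C:1 H:3
Element totals:
  C: 2
  H: 5
  N: 1
  O: 2
Molecular formula: C2H5NO2.
  M = 2(12.011) + 5(1.008) + 14.007 + 2(15.999)
    = 24.022 + 5.040 + 14.007 + 31.998 = 75.067

75.07 g/mol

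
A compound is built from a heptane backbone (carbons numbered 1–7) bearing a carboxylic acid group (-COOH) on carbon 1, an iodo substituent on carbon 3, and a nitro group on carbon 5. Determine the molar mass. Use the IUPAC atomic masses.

315.11 g/mol

Atom tally by fragment:
  HOOCCH2 → C:2 H:3 O:2
  CH2 → C:1 H:2
  CH(I) → C:1 H:1 I:1
  CH2 → C:1 H:2
  CH(NO2) → C:1 H:1 N:1 O:2
  CH2 → C:1 H:2
  CH3 → C:1 H:3
Element totals:
  C: 8
  H: 14
  I: 1
  N: 1
  O: 4
Molecular formula: C8H14INO4.
  M = 8(12.011) + 14(1.008) + 126.904 + 14.007 + 4(15.999)
    = 96.088 + 14.112 + 126.904 + 14.007 + 63.996 = 315.107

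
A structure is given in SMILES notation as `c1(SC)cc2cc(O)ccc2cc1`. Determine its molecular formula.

C11H10OS

Atom tally by fragment:
  naphthalene ring system core → C:10 H:8
  (− 2 ring H displaced by substituents)
  + SCH3 → C:1 H:3 S:1
  + OH → O:1 H:1
Element totals:
  C: 11
  H: 10
  O: 1
  S: 1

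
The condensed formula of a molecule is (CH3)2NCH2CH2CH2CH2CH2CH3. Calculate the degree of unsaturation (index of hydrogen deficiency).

Atom tally by fragment:
  (CH3)2NCH2 → C:3 H:8 N:1
  CH2 → C:1 H:2
  CH2 → C:1 H:2
  CH2 → C:1 H:2
  CH2 → C:1 H:2
  CH3 → C:1 H:3
Element totals:
  C: 8
  H: 19
  N: 1
Molecular formula: C8H19N.
DoU = (2C + 2 + N − H − X) / 2 = (2·8 + 2 + 1 − 19 − 0) / 2 = 0.

0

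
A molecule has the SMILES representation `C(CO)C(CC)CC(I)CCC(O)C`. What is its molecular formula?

C11H23IO2

Atom tally by fragment:
  HOCH2CH2 → C:2 H:5 O:1
  CH(C2H5) → C:3 H:6
  CH2 → C:1 H:2
  CH(I) → C:1 H:1 I:1
  CH2 → C:1 H:2
  CH2 → C:1 H:2
  CH(OH) → C:1 H:2 O:1
  CH3 → C:1 H:3
Element totals:
  C: 11
  H: 23
  I: 1
  O: 2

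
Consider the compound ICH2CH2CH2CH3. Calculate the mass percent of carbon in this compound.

26.11%

Atom tally by fragment:
  ICH2 → C:1 H:2 I:1
  CH2 → C:1 H:2
  CH2 → C:1 H:2
  CH3 → C:1 H:3
Element totals:
  C: 4
  H: 9
  I: 1
Molecular formula: C4H9I.
Molar mass = 184.020 g/mol.
Mass from C: 4 × 12.011 = 48.044 g/mol.
%C = 48.044 / 184.020 × 100 = 26.11%.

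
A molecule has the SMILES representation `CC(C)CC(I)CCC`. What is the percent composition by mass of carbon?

40.02%

Atom tally by fragment:
  CH3 → C:1 H:3
  CH(CH3) → C:2 H:4
  CH2 → C:1 H:2
  CH(I) → C:1 H:1 I:1
  CH2 → C:1 H:2
  CH2 → C:1 H:2
  CH3 → C:1 H:3
Element totals:
  C: 8
  H: 17
  I: 1
Molecular formula: C8H17I.
Molar mass = 240.128 g/mol.
Mass from C: 8 × 12.011 = 96.088 g/mol.
%C = 96.088 / 240.128 × 100 = 40.02%.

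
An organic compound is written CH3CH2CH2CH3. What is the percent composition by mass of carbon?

82.66%

Atom tally by fragment:
  CH3 → C:1 H:3
  CH2 → C:1 H:2
  CH2 → C:1 H:2
  CH3 → C:1 H:3
Element totals:
  C: 4
  H: 10
Molecular formula: C4H10.
Molar mass = 58.124 g/mol.
Mass from C: 4 × 12.011 = 48.044 g/mol.
%C = 48.044 / 58.124 × 100 = 82.66%.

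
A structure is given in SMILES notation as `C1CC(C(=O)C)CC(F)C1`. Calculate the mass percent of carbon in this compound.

Atom tally by fragment:
  cyclohexane ring core → C:6 H:12
  (− 2 ring H displaced by substituents)
  + COCH3 → C:2 H:3 O:1
  + F → F:1
Element totals:
  C: 8
  H: 13
  F: 1
  O: 1
Molecular formula: C8H13FO.
Molar mass = 144.189 g/mol.
Mass from C: 8 × 12.011 = 96.088 g/mol.
%C = 96.088 / 144.189 × 100 = 66.64%.

66.64%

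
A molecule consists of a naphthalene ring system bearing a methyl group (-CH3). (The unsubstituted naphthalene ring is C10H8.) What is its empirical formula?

C11H10

Atom tally by fragment:
  naphthalene ring system core → C:10 H:8
  (− 1 ring H displaced by substituents)
  + CH3 → C:1 H:3
Element totals:
  C: 11
  H: 10
Molecular formula: C11H10.
gcd of subscripts (11, 10) = 1, so the empirical formula equals the molecular formula.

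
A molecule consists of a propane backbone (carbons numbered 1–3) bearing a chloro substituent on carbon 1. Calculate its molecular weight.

78.54 g/mol

Atom tally by fragment:
  ClCH2 → C:1 H:2 Cl:1
  CH2 → C:1 H:2
  CH3 → C:1 H:3
Element totals:
  C: 3
  H: 7
  Cl: 1
Molecular formula: C3H7Cl.
  M = 3(12.011) + 7(1.008) + 35.45
    = 36.033 + 7.056 + 35.450 = 78.539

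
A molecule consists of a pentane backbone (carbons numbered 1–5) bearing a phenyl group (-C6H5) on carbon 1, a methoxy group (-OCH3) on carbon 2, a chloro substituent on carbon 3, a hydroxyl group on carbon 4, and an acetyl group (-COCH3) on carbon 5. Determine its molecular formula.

C14H19ClO3

Atom tally by fragment:
  C6H5CH2 → C:7 H:7
  CH(OCH3) → C:2 H:4 O:1
  CH(Cl) → C:1 H:1 Cl:1
  CH(OH) → C:1 H:2 O:1
  CH2COCH3 → C:3 H:5 O:1
Element totals:
  C: 14
  H: 19
  Cl: 1
  O: 3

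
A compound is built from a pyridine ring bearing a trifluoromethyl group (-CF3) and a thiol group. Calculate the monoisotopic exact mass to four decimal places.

179.0017

Atom tally by fragment:
  pyridine ring core → C:5 H:5 N:1
  (− 2 ring H displaced by substituents)
  + CF3 → C:1 F:3
  + SH → S:1 H:1
Element totals:
  C: 6
  H: 4
  F: 3
  N: 1
  S: 1
Molecular formula: C6H4F3NS.
  M = 6(12.0) + 4(1.007825) + 3(18.998403) + 14.003074 + 31.972071
    = 72.000000 + 4.031300 + 56.995209 + 14.003074 + 31.972071 = 179.001654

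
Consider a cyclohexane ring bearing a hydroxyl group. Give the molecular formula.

C6H12O

Atom tally by fragment:
  cyclohexane ring core → C:6 H:12
  (− 1 ring H displaced by substituents)
  + OH → O:1 H:1
Element totals:
  C: 6
  H: 12
  O: 1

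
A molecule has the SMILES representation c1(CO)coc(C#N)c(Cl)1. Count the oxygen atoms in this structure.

2

Atom tally by fragment:
  furan ring core → C:4 H:4 O:1
  (− 3 ring H displaced by substituents)
  + CH2OH → C:1 H:3 O:1
  + CN → C:1 N:1
  + Cl → Cl:1
Element totals:
  C: 6
  H: 4
  Cl: 1
  N: 1
  O: 2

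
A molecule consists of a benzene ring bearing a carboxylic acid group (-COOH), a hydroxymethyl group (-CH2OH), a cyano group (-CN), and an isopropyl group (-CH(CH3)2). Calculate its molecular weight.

Atom tally by fragment:
  benzene ring core → C:6 H:6
  (− 4 ring H displaced by substituents)
  + COOH → C:1 H:1 O:2
  + CH2OH → C:1 H:3 O:1
  + CN → C:1 N:1
  + CH(CH3)2 → C:3 H:7
Element totals:
  C: 12
  H: 13
  N: 1
  O: 3
Molecular formula: C12H13NO3.
  M = 12(12.011) + 13(1.008) + 14.007 + 3(15.999)
    = 144.132 + 13.104 + 14.007 + 47.997 = 219.240

219.24 g/mol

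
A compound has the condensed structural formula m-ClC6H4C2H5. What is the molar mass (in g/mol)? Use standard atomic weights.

Atom tally by fragment:
  benzene ring core → C:6 H:6
  (− 2 ring H displaced by substituents)
  + Cl → Cl:1
  + C2H5 → C:2 H:5
Element totals:
  C: 8
  H: 9
  Cl: 1
Molecular formula: C8H9Cl.
  M = 8(12.011) + 9(1.008) + 35.45
    = 96.088 + 9.072 + 35.450 = 140.610

140.61 g/mol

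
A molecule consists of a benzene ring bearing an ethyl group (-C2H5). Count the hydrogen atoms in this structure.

Atom tally by fragment:
  benzene ring core → C:6 H:6
  (− 1 ring H displaced by substituents)
  + C2H5 → C:2 H:5
Element totals:
  C: 8
  H: 10

10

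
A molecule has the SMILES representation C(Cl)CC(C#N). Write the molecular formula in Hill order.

C4H6ClN

Atom tally by fragment:
  ClCH2 → C:1 H:2 Cl:1
  CH2 → C:1 H:2
  CH2CN → C:2 H:2 N:1
Element totals:
  C: 4
  H: 6
  Cl: 1
  N: 1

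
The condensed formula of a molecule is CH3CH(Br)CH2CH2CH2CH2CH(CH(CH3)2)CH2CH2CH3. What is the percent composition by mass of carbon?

Element totals:
  C: 13
  H: 27
  Br: 1
Molecular formula: C13H27Br.
Molar mass = 263.263 g/mol.
Mass from C: 13 × 12.011 = 156.143 g/mol.
%C = 156.143 / 263.263 × 100 = 59.31%.

59.31%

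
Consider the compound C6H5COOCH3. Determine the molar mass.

136.15 g/mol

Atom tally by fragment:
  benzene ring core → C:6 H:6
  (− 1 ring H displaced by substituents)
  + COOCH3 → C:2 H:3 O:2
Element totals:
  C: 8
  H: 8
  O: 2
Molecular formula: C8H8O2.
  M = 8(12.011) + 8(1.008) + 2(15.999)
    = 96.088 + 8.064 + 31.998 = 136.150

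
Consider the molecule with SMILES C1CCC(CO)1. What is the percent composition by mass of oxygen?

Atom tally by fragment:
  cyclobutane ring core → C:4 H:8
  (− 1 ring H displaced by substituents)
  + CH2OH → C:1 H:3 O:1
Element totals:
  C: 5
  H: 10
  O: 1
Molecular formula: C5H10O.
Molar mass = 86.134 g/mol.
Mass from O: 1 × 15.999 = 15.999 g/mol.
%O = 15.999 / 86.134 × 100 = 18.57%.

18.57%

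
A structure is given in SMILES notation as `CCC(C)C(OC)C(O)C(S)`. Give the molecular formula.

Atom tally by fragment:
  CH3 → C:1 H:3
  CH2 → C:1 H:2
  CH(CH3) → C:2 H:4
  CH(OCH3) → C:2 H:4 O:1
  CH(OH) → C:1 H:2 O:1
  CH2SH → C:1 H:3 S:1
Element totals:
  C: 8
  H: 18
  O: 2
  S: 1

C8H18O2S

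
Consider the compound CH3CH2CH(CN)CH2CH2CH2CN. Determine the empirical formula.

C4H6N

Atom tally by fragment:
  CH3 → C:1 H:3
  CH2 → C:1 H:2
  CH(CN) → C:2 H:1 N:1
  CH2 → C:1 H:2
  CH2 → C:1 H:2
  CH2CN → C:2 H:2 N:1
Element totals:
  C: 8
  H: 12
  N: 2
Molecular formula: C8H12N2.
gcd of subscripts = 2; dividing each by 2:
  C: 8/2 = 4
  H: 12/2 = 6
  N: 2/2 = 1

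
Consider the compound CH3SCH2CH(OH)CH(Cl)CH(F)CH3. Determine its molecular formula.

Element totals:
  C: 6
  H: 12
  Cl: 1
  F: 1
  O: 1
  S: 1

C6H12ClFOS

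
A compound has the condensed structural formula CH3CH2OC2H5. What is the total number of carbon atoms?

Atom tally by fragment:
  CH3 → C:1 H:3
  CH2OC2H5 → C:3 H:7 O:1
Element totals:
  C: 4
  H: 10
  O: 1

4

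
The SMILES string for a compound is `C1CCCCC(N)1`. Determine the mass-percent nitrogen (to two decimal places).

Atom tally by fragment:
  cyclohexane ring core → C:6 H:12
  (− 1 ring H displaced by substituents)
  + NH2 → N:1 H:2
Element totals:
  C: 6
  H: 13
  N: 1
Molecular formula: C6H13N.
Molar mass = 99.177 g/mol.
Mass from N: 1 × 14.007 = 14.007 g/mol.
%N = 14.007 / 99.177 × 100 = 14.12%.

14.12%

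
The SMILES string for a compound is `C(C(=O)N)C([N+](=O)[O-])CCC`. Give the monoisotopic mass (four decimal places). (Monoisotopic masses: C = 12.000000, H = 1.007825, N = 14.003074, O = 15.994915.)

160.0848

Atom tally by fragment:
  H2NOCCH2 → C:2 H:4 O:1 N:1
  CH(NO2) → C:1 H:1 N:1 O:2
  CH2 → C:1 H:2
  CH2 → C:1 H:2
  CH3 → C:1 H:3
Element totals:
  C: 6
  H: 12
  N: 2
  O: 3
Molecular formula: C6H12N2O3.
  M = 6(12.0) + 12(1.007825) + 2(14.003074) + 3(15.994915)
    = 72.000000 + 12.093900 + 28.006148 + 47.984745 = 160.084793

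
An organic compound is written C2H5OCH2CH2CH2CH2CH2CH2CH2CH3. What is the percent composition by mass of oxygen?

Element totals:
  C: 10
  H: 22
  O: 1
Molecular formula: C10H22O.
Molar mass = 158.285 g/mol.
Mass from O: 1 × 15.999 = 15.999 g/mol.
%O = 15.999 / 158.285 × 100 = 10.11%.

10.11%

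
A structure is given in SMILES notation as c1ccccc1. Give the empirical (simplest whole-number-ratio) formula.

CH

Atom tally by fragment:
  benzene ring core → C:6 H:6
Element totals:
  C: 6
  H: 6
Molecular formula: C6H6.
gcd of subscripts = 6; dividing each by 6:
  C: 6/6 = 1
  H: 6/6 = 1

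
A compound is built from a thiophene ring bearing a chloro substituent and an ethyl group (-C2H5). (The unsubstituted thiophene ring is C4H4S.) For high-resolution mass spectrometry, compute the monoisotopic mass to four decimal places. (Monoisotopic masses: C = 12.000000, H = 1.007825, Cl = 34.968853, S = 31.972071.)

Atom tally by fragment:
  thiophene ring core → C:4 H:4 S:1
  (− 2 ring H displaced by substituents)
  + Cl → Cl:1
  + C2H5 → C:2 H:5
Element totals:
  C: 6
  H: 7
  Cl: 1
  S: 1
Molecular formula: C6H7ClS.
  M = 6(12.0) + 7(1.007825) + 34.968853 + 31.972071
    = 72.000000 + 7.054775 + 34.968853 + 31.972071 = 145.995699

145.9957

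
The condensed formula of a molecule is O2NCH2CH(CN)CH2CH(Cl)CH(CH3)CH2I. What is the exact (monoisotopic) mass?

Atom tally by fragment:
  O2NCH2 → C:1 H:2 N:1 O:2
  CH(CN) → C:2 H:1 N:1
  CH2 → C:1 H:2
  CH(Cl) → C:1 H:1 Cl:1
  CH(CH3) → C:2 H:4
  CH2I → C:1 H:2 I:1
Element totals:
  C: 8
  H: 12
  Cl: 1
  I: 1
  N: 2
  O: 2
Molecular formula: C8H12ClIN2O2.
  M = 8(12.0) + 12(1.007825) + 34.968853 + 126.904472 + 2(14.003074) + 2(15.994915)
    = 96.000000 + 12.093900 + 34.968853 + 126.904472 + 28.006148 + 31.989830 = 329.963203

329.9632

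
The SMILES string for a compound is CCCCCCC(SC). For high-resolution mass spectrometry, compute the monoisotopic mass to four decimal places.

146.1129

Atom tally by fragment:
  CH3 → C:1 H:3
  CH2 → C:1 H:2
  CH2 → C:1 H:2
  CH2 → C:1 H:2
  CH2 → C:1 H:2
  CH2 → C:1 H:2
  CH2SCH3 → C:2 H:5 S:1
Element totals:
  C: 8
  H: 18
  S: 1
Molecular formula: C8H18S.
  M = 8(12.0) + 18(1.007825) + 31.972071
    = 96.000000 + 18.140850 + 31.972071 = 146.112921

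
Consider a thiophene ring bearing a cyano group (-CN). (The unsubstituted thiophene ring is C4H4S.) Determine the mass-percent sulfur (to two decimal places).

Atom tally by fragment:
  thiophene ring core → C:4 H:4 S:1
  (− 1 ring H displaced by substituents)
  + CN → C:1 N:1
Element totals:
  C: 5
  H: 3
  N: 1
  S: 1
Molecular formula: C5H3NS.
Molar mass = 109.146 g/mol.
Mass from S: 1 × 32.06 = 32.060 g/mol.
%S = 32.060 / 109.146 × 100 = 29.37%.

29.37%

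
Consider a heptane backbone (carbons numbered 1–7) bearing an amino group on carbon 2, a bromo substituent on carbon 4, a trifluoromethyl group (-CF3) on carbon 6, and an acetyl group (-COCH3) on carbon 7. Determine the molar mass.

Atom tally by fragment:
  CH3 → C:1 H:3
  CH(NH2) → C:1 H:3 N:1
  CH2 → C:1 H:2
  CH(Br) → C:1 H:1 Br:1
  CH2 → C:1 H:2
  CH(CF3) → C:2 H:1 F:3
  CH2COCH3 → C:3 H:5 O:1
Element totals:
  C: 10
  H: 17
  Br: 1
  F: 3
  N: 1
  O: 1
Molecular formula: C10H17BrF3NO.
  M = 10(12.011) + 17(1.008) + 79.904 + 3(18.998) + 14.007 + 15.999
    = 120.110 + 17.136 + 79.904 + 56.994 + 14.007 + 15.999 = 304.150

304.15 g/mol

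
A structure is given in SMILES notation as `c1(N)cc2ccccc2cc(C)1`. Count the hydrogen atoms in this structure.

11

Atom tally by fragment:
  naphthalene ring system core → C:10 H:8
  (− 2 ring H displaced by substituents)
  + NH2 → N:1 H:2
  + CH3 → C:1 H:3
Element totals:
  C: 11
  H: 11
  N: 1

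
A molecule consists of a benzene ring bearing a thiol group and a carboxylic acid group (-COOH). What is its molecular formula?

Atom tally by fragment:
  benzene ring core → C:6 H:6
  (− 2 ring H displaced by substituents)
  + SH → S:1 H:1
  + COOH → C:1 H:1 O:2
Element totals:
  C: 7
  H: 6
  O: 2
  S: 1

C7H6O2S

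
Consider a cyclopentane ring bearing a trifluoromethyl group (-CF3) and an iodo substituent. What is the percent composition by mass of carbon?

Atom tally by fragment:
  cyclopentane ring core → C:5 H:10
  (− 2 ring H displaced by substituents)
  + CF3 → C:1 F:3
  + I → I:1
Element totals:
  C: 6
  H: 8
  F: 3
  I: 1
Molecular formula: C6H8F3I.
Molar mass = 264.028 g/mol.
Mass from C: 6 × 12.011 = 72.066 g/mol.
%C = 72.066 / 264.028 × 100 = 27.29%.

27.29%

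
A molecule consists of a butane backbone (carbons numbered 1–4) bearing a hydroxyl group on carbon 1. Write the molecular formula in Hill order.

Atom tally by fragment:
  HOCH2 → C:1 H:3 O:1
  CH2 → C:1 H:2
  CH2 → C:1 H:2
  CH3 → C:1 H:3
Element totals:
  C: 4
  H: 10
  O: 1

C4H10O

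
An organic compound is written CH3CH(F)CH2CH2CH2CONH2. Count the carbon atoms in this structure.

Element totals:
  C: 6
  H: 12
  F: 1
  N: 1
  O: 1

6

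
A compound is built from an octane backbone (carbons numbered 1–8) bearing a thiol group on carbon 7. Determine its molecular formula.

C8H18S

Atom tally by fragment:
  CH3 → C:1 H:3
  CH2 → C:1 H:2
  CH2 → C:1 H:2
  CH2 → C:1 H:2
  CH2 → C:1 H:2
  CH2 → C:1 H:2
  CH(SH) → C:1 H:2 S:1
  CH3 → C:1 H:3
Element totals:
  C: 8
  H: 18
  S: 1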